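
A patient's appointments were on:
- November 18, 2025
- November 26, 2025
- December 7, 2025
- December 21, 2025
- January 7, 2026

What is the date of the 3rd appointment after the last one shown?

The spacing grows by 3 each time: 8, 11, 14, 17 days.
Next gap: 20 days. January 7, 2026 + 20 days = January 27, 2026.
Next gap: 23 days. January 27, 2026 + 23 days = February 19, 2026.
Next gap: 26 days. February 19, 2026 + 26 days = March 17, 2026.

March 17, 2026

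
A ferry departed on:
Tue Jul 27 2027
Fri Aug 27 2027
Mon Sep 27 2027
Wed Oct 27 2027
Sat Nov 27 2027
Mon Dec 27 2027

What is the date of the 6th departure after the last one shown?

Gaps: 31, 31, 30, 31, 30 days — not constant. Every event is on the 27th of the month.
Pattern: the 27th of each month.
January 2028: Thu Jan 27 2028.
Next: February 2028 → Sun Feb 27 2028.
Next: March 2028 → Mon Mar 27 2028.
Next: April 2028 → Thu Apr 27 2028.
Next: May 2028 → Sat May 27 2028.
Next: June 2028 → Tue Jun 27 2028.

Tue Jun 27 2028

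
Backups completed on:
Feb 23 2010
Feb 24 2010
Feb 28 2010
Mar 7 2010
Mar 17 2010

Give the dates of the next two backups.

Mar 30 2010, Apr 15 2010

The spacing grows by 3 each time: 1, 4, 7, 10 days.
Next gap: 13 days. Mar 17 2010 + 13 days = Mar 30 2010.
Next gap: 16 days. Mar 30 2010 + 16 days = Apr 15 2010.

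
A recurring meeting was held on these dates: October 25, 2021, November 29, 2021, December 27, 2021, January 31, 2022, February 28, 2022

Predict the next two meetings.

These are Mondays with 35, 28, 35, 28-day gaps.
Each is the final Monday of its month — November 29, 2021 is past the 28th, so '4th Monday' doesn't fit.
Last Monday of March 2022: March 28, 2022.
April 2022 ends with Monday April 25, 2022.

March 28, 2022; April 25, 2022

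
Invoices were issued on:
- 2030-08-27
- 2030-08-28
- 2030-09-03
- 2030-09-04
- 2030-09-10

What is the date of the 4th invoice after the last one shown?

Every event lands on a Tuesday or Wednesday (gaps cycle 1, 6, 1, 6).
So the schedule is: every Tuesday and Wednesday.
Next Wednesday: 2030-09-11.
The following Tuesday is 2030-09-17.
The following Wednesday is 2030-09-18.
Next Tuesday: 2030-09-24.

2030-09-24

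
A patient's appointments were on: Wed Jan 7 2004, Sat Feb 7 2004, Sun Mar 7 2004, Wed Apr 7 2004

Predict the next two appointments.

Gaps: 31, 29, 31 days — not constant. Every event is on the 7th of the month.
Pattern: the 7th of each month.
May 2004: Fri May 7 2004.
June 2004: Mon Jun 7 2004.

Fri May 7 2004, Mon Jun 7 2004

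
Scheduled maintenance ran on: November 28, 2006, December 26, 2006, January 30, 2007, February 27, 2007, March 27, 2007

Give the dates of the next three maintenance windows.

These are Tuesdays with 28, 35, 28, 28-day gaps.
Each is the final Tuesday of its month — January 30, 2007 is past the 28th, so '4th Tuesday' doesn't fit.
April 2007 ends with Tuesday April 24, 2007.
Last Tuesday of May 2007: May 29, 2007.
Last Tuesday of June 2007: June 26, 2007.

April 24, 2007; May 29, 2007; June 26, 2007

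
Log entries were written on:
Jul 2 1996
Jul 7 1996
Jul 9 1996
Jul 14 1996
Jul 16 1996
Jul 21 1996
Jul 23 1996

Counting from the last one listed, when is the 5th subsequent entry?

The gap pattern 5, 2, 5, 2, 5, 2 repeats every 2 events.
These are the Tuesdays and Sundays of each week.
Next Sunday: Jul 28 1996.
Next Tuesday: Jul 30 1996.
Next Sunday: Aug 4 1996.
Next Tuesday: Aug 6 1996.
The following Sunday is Aug 11 1996.

Aug 11 1996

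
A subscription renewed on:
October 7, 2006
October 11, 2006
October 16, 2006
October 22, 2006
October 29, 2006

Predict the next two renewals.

Intervals are 4, 5, 6, 7 days — an arithmetic progression with common difference 1.
Next gap: 8 days. October 29, 2006 + 8 days = November 6, 2006.
Next gap: 9 days. November 6, 2006 + 9 days = November 15, 2006.

November 6, 2006; November 15, 2006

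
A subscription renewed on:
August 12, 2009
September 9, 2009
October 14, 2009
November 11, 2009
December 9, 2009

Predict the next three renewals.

January 13, 2010; February 10, 2010; March 10, 2010

All dates are Wednesdays, 28, 35, 28, 28 days apart.
Specifically, the 2nd Wednesday of each month.
January 2010 — 2nd Wednesday is January 13, 2010.
February 2010 — 2nd Wednesday is February 10, 2010.
March 2010 — 2nd Wednesday is March 10, 2010.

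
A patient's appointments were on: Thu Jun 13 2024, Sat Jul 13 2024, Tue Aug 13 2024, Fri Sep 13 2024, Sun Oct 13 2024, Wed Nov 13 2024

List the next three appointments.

The day-of-month is always 13 (30, 31, 31, 30, 31 days between events).
So this recurs on the 13th of each month.
December 2024: Fri Dec 13 2024.
January 2025: Mon Jan 13 2025.
February 2025: Thu Feb 13 2025.

Fri Dec 13 2024, Mon Jan 13 2025, Thu Feb 13 2025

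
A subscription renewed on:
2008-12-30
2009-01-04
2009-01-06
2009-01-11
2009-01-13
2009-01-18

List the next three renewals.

2009-01-20, 2009-01-25, 2009-01-27

Every event lands on a Tuesday or Sunday (gaps cycle 5, 2, 5, 2, 5).
So the schedule is: every Tuesday and Sunday.
The following Tuesday is 2009-01-20.
The following Sunday is 2009-01-25.
Next Tuesday: 2009-01-27.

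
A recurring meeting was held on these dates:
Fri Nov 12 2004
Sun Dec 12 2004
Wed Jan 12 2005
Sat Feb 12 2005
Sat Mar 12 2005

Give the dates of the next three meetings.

Tue Apr 12 2005, Thu May 12 2005, Sun Jun 12 2005

The day-of-month is always 12 (30, 31, 31, 28 days between events).
So this recurs on the 12th of each month.
April 2005: Tue Apr 12 2005.
Next: May 2005 → Thu May 12 2005.
Next: June 2005 → Sun Jun 12 2005.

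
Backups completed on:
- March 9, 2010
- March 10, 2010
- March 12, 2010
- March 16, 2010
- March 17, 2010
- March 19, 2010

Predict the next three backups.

Gaps: 1, 2, 4, 1, 2 days — not constant, but cyclic with period 3.
The events fall on every Tuesday, Wednesday and Friday.
The following Tuesday is March 23, 2010.
The following Wednesday is March 24, 2010.
The following Friday is March 26, 2010.

March 23, 2010; March 24, 2010; March 26, 2010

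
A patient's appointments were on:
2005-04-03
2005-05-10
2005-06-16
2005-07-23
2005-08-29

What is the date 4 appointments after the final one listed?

Gaps between consecutive events: 37, 37, 37, 37 days — a constant 37-day interval.
2005-08-29 + 37 days = 2005-10-05.
2005-10-05 + 37 days = 2005-11-11.
2005-11-11 + 37 days = 2005-12-18.
2005-12-18 + 37 days = 2006-01-24.

2006-01-24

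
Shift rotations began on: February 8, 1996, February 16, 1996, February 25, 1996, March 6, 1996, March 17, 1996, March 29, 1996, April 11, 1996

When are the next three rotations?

Intervals are 8, 9, 10, 11, 12, 13 days — an arithmetic progression with common difference 1.
Next gap: 14 days. April 11, 1996 + 14 days = April 25, 1996.
Next gap: 15 days. April 25, 1996 + 15 days = May 10, 1996.
Next gap: 16 days. May 10, 1996 + 16 days = May 26, 1996.

April 25, 1996; May 10, 1996; May 26, 1996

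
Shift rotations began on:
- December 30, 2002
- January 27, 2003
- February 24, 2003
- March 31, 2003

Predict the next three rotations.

April 28, 2003; May 26, 2003; June 30, 2003

These are Mondays with 28, 28, 35-day gaps.
Each is the final Monday of its month — December 30, 2002 is past the 28th, so '4th Monday' doesn't fit.
April 2003 ends with Monday April 28, 2003.
Last Monday of May 2003: May 26, 2003.
June 2003 ends with Monday June 30, 2003.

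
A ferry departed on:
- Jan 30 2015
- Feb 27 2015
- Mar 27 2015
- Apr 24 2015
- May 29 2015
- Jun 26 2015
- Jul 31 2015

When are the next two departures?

Aug 28 2015, Sep 25 2015

All Fridays; the gaps (28, 28, 28, 35, 28, 35) vary with month length.
This is the last Friday of each month.
Last Friday of August 2015: Aug 28 2015.
Last Friday of September 2015: Sep 25 2015.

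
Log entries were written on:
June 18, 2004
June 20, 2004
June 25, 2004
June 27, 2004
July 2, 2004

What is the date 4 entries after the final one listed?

The gap pattern 2, 5, 2, 5 repeats every 2 events.
These are the Fridays and Sundays of each week.
Next Sunday: July 4, 2004.
Next Friday: July 9, 2004.
The following Sunday is July 11, 2004.
The following Friday is July 16, 2004.

July 16, 2004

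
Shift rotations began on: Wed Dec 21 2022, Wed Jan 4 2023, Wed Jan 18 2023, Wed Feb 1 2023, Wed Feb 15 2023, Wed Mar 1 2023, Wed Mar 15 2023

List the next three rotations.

The spacing is 14, 14, 14, 14, 14, 14 days — always 14 days.
Wed Mar 15 2023 + 14 days = Wed Mar 29 2023.
Wed Mar 29 2023 + 14 days = Wed Apr 12 2023.
Wed Apr 12 2023 + 14 days = Wed Apr 26 2023.

Wed Mar 29 2023, Wed Apr 12 2023, Wed Apr 26 2023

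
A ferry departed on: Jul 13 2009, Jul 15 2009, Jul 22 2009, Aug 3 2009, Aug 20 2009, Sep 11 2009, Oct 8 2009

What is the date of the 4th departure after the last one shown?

The spacing grows by 5 each time: 2, 7, 12, 17, 22, 27 days.
Next gap: 32 days. Oct 8 2009 + 32 days = Nov 9 2009.
Next gap: 37 days. Nov 9 2009 + 37 days = Dec 16 2009.
Next gap: 42 days. Dec 16 2009 + 42 days = Jan 27 2010.
Next gap: 47 days. Jan 27 2010 + 47 days = Mar 15 2010.

Mar 15 2010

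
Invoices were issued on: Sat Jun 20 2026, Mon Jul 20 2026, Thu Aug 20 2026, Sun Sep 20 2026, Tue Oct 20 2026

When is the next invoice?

Fri Nov 20 2026

Each date is the 20th; the gaps (30, 31, 31, 30) track the month lengths.
The rule is the 20th of each month.
November 2026: Fri Nov 20 2026.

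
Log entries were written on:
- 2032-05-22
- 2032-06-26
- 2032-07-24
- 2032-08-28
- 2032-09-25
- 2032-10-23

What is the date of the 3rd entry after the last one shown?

Gaps: 35, 28, 35, 28, 28 days — a mix of 28 and 35. Every date is a Saturday.
Each is the 4th Saturday of its month.
November 2032 — 4th Saturday is 2032-11-27.
December 2032 — 4th Saturday is 2032-12-25.
4th Saturday of January 2033: 2033-01-22.

2033-01-22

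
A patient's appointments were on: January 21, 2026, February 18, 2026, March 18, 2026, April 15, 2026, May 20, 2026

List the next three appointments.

June 17, 2026; July 15, 2026; August 19, 2026

All dates are Wednesdays, 28, 28, 28, 35 days apart.
Specifically, the 3rd Wednesday of each month.
June 2026 — 3rd Wednesday is June 17, 2026.
3rd Wednesday of July 2026: July 15, 2026.
3rd Wednesday of August 2026: August 19, 2026.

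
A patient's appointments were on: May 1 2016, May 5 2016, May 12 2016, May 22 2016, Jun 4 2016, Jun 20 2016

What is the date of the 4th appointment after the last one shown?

The spacing grows by 3 each time: 4, 7, 10, 13, 16 days.
Next gap: 19 days. Jun 20 2016 + 19 days = Jul 9 2016.
Next gap: 22 days. Jul 9 2016 + 22 days = Jul 31 2016.
Next gap: 25 days. Jul 31 2016 + 25 days = Aug 25 2016.
Next gap: 28 days. Aug 25 2016 + 28 days = Sep 22 2016.

Sep 22 2016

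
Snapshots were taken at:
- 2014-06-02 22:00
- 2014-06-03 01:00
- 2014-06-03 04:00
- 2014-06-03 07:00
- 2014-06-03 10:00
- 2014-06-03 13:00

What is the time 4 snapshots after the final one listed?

2014-06-04 01:00

Gaps: 3, 3, 3, 3, 3 hours — each event is 3 hours after the previous one.
2014-06-03 13:00 + 3 h = 2014-06-03 16:00.
2014-06-03 16:00 + 3 h = 2014-06-03 19:00.
2014-06-03 19:00 + 3 h = 2014-06-03 22:00.
2014-06-03 22:00 + 3 h = 2014-06-04 01:00.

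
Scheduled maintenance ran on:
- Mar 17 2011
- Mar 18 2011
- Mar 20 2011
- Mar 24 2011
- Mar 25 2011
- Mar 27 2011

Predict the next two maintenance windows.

Mar 31 2011, Apr 1 2011

Every event lands on a Thursday or Friday or Sunday (gaps cycle 1, 2, 4, 1, 2).
So the schedule is: every Thursday, Friday and Sunday.
The following Thursday is Mar 31 2011.
The following Friday is Apr 1 2011.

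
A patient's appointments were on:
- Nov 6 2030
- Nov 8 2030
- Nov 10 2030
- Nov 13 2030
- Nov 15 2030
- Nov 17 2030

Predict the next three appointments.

Nov 20 2030, Nov 22 2030, Nov 24 2030

Gaps: 2, 2, 3, 2, 2 days — not constant, but cyclic with period 3.
The events fall on every Wednesday, Friday and Sunday.
Next Wednesday: Nov 20 2030.
The following Friday is Nov 22 2030.
Next Sunday: Nov 24 2030.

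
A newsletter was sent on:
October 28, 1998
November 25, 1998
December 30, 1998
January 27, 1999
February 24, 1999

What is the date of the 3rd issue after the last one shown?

May 26, 1999

These are Wednesdays with 28, 35, 28, 28-day gaps.
Each is the final Wednesday of its month — December 30, 1998 is past the 28th, so '4th Wednesday' doesn't fit.
March 1999 ends with Wednesday March 31, 1999.
April 1999 ends with Wednesday April 28, 1999.
May 1999 ends with Wednesday May 26, 1999.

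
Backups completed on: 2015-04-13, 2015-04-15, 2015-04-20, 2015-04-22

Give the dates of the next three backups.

2015-04-27, 2015-04-29, 2015-05-04

Every event lands on a Monday or Wednesday (gaps cycle 2, 5, 2).
So the schedule is: every Monday and Wednesday.
The following Monday is 2015-04-27.
Next Wednesday: 2015-04-29.
The following Monday is 2015-05-04.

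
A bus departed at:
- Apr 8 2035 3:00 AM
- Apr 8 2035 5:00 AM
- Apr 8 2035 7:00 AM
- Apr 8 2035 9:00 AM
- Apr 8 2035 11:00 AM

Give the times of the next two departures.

Apr 8 2035 1:00 PM, Apr 8 2035 3:00 PM

Spacing: 2, 2, 2, 2 h — constant 2 h.
Apr 8 2035 11:00 AM + 2 h = Apr 8 2035 1:00 PM.
Apr 8 2035 1:00 PM + 2 h = Apr 8 2035 3:00 PM.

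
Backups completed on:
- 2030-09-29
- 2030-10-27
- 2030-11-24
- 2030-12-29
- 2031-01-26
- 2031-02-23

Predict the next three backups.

Every date is a Sunday; gaps 28, 28, 35, 28, 28 days.
Each is the last Sunday of its month (at least one falls on the 29th or later, ruling out '4th Sunday').
March 2031 ends with Sunday 2031-03-30.
April 2031 ends with Sunday 2031-04-27.
Last Sunday of May 2031: 2031-05-25.

2031-03-30, 2031-04-27, 2031-05-25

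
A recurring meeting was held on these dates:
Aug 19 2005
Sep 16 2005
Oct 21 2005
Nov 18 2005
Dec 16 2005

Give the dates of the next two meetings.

Jan 20 2006, Feb 17 2006

These are Fridays at 28- or 35-day spacing (28, 35, 28, 28).
The pattern: 3rd Friday of the month.
3rd Friday of January 2006: Jan 20 2006.
February 2006 — 3rd Friday is Feb 17 2006.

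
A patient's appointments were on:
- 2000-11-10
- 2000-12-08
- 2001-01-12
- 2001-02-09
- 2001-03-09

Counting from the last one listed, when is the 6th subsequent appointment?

All dates are Fridays, 28, 35, 28, 28 days apart.
Specifically, the 2nd Friday of each month.
2nd Friday of April 2001: 2001-04-13.
May 2001 — 2nd Friday is 2001-05-11.
2nd Friday of June 2001: 2001-06-08.
2nd Friday of July 2001: 2001-07-13.
August 2001 — 2nd Friday is 2001-08-10.
September 2001 — 2nd Friday is 2001-09-14.

2001-09-14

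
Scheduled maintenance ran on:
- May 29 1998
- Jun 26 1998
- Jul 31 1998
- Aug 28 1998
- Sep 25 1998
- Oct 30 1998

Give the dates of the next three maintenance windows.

All Fridays; the gaps (28, 35, 28, 28, 35) vary with month length.
This is the last Friday of each month.
Last Friday of November 1998: Nov 27 1998.
December 1998 ends with Friday Dec 25 1998.
January 1999 ends with Friday Jan 29 1999.

Nov 27 1998, Dec 25 1998, Jan 29 1999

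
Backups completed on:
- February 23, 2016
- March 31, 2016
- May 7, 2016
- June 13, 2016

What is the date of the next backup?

Gaps between consecutive events: 37, 37, 37 days — a constant 37-day interval.
June 13, 2016 + 37 days = July 20, 2016.

July 20, 2016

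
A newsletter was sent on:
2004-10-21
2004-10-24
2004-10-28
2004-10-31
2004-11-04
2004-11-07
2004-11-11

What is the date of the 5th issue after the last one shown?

2004-11-28

Gaps: 3, 4, 3, 4, 3, 4 days — not constant, but cyclic with period 2.
The events fall on every Thursday and Sunday.
The following Sunday is 2004-11-14.
The following Thursday is 2004-11-18.
Next Sunday: 2004-11-21.
The following Thursday is 2004-11-25.
Next Sunday: 2004-11-28.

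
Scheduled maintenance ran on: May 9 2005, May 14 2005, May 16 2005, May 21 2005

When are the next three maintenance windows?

Every event lands on a Monday or Saturday (gaps cycle 5, 2, 5).
So the schedule is: every Monday and Saturday.
The following Monday is May 23 2005.
Next Saturday: May 28 2005.
The following Monday is May 30 2005.

May 23 2005, May 28 2005, May 30 2005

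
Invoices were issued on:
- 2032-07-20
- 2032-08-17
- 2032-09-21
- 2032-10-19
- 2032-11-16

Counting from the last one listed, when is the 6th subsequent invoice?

Gaps: 28, 35, 28, 28 days — a mix of 28 and 35. Every date is a Tuesday.
Each is the 3rd Tuesday of its month.
December 2032 — 3rd Tuesday is 2032-12-21.
3rd Tuesday of January 2033: 2033-01-18.
3rd Tuesday of February 2033: 2033-02-15.
3rd Tuesday of March 2033: 2033-03-15.
3rd Tuesday of April 2033: 2033-04-19.
May 2033 — 3rd Tuesday is 2033-05-17.

2033-05-17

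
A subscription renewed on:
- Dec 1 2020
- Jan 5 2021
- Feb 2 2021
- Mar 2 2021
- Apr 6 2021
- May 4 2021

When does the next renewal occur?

Gaps: 35, 28, 28, 35, 28 days — a mix of 28 and 35. Every date is a Tuesday.
Each is the 1st Tuesday of its month.
1st Tuesday of June 2021: Jun 1 2021.

Jun 1 2021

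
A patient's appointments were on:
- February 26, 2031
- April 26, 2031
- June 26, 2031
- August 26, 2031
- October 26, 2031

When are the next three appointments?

December 26, 2031; February 26, 2032; April 26, 2032

Gaps: 59, 61, 61, 61 days — not constant. Every event is on the 26th of the month.
Pattern: the 26th of every 2 months.
Next: December 2031 → December 26, 2031.
February 2032: February 26, 2032.
Next: April 2032 → April 26, 2032.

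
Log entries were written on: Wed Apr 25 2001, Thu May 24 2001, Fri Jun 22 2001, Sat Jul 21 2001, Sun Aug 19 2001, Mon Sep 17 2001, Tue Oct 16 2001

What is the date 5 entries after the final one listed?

The spacing is 29, 29, 29, 29, 29, 29 days — always 29 days.
Tue Oct 16 2001 + 29 days = Wed Nov 14 2001.
Wed Nov 14 2001 + 29 days = Thu Dec 13 2001.
Thu Dec 13 2001 + 29 days = Fri Jan 11 2002.
Fri Jan 11 2002 + 29 days = Sat Feb 9 2002.
Sat Feb 9 2002 + 29 days = Sun Mar 10 2002.

Sun Mar 10 2002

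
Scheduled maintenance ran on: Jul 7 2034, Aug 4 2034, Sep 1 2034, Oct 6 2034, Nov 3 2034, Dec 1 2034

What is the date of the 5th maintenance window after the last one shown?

These are Fridays at 28- or 35-day spacing (28, 28, 35, 28, 28).
The pattern: 1st Friday of the month.
January 2035 — 1st Friday is Jan 5 2035.
1st Friday of February 2035: Feb 2 2035.
March 2035 — 1st Friday is Mar 2 2035.
April 2035 — 1st Friday is Apr 6 2035.
May 2035 — 1st Friday is May 4 2035.

May 4 2035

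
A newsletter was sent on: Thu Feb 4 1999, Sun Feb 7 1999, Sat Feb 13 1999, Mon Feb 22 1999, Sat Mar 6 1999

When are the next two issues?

Sun Mar 21 1999, Thu Apr 8 1999

Gaps: 3, 6, 9, 12 days — each gap is 3 larger than the previous one.
Next gap: 15 days. Sat Mar 6 1999 + 15 days = Sun Mar 21 1999.
Next gap: 18 days. Sun Mar 21 1999 + 18 days = Thu Apr 8 1999.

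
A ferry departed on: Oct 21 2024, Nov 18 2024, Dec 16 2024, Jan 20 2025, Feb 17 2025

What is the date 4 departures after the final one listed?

All dates are Mondays, 28, 28, 35, 28 days apart.
Specifically, the 3rd Monday of each month.
March 2025 — 3rd Monday is Mar 17 2025.
April 2025 — 3rd Monday is Apr 21 2025.
3rd Monday of May 2025: May 19 2025.
June 2025 — 3rd Monday is Jun 16 2025.

Jun 16 2025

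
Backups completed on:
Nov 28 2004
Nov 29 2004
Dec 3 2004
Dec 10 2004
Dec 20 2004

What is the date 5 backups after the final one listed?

Gaps: 1, 4, 7, 10 days — each gap is 3 larger than the previous one.
Next gap: 13 days. Dec 20 2004 + 13 days = Jan 2 2005.
Next gap: 16 days. Jan 2 2005 + 16 days = Jan 18 2005.
Next gap: 19 days. Jan 18 2005 + 19 days = Feb 6 2005.
Next gap: 22 days. Feb 6 2005 + 22 days = Feb 28 2005.
Next gap: 25 days. Feb 28 2005 + 25 days = Mar 25 2005.

Mar 25 2005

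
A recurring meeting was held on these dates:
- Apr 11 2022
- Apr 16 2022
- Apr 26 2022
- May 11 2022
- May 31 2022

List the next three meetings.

Jun 25 2022, Jul 25 2022, Aug 29 2022

Gaps: 5, 10, 15, 20 days — each gap is 5 larger than the previous one.
Next gap: 25 days. May 31 2022 + 25 days = Jun 25 2022.
Next gap: 30 days. Jun 25 2022 + 30 days = Jul 25 2022.
Next gap: 35 days. Jul 25 2022 + 35 days = Aug 29 2022.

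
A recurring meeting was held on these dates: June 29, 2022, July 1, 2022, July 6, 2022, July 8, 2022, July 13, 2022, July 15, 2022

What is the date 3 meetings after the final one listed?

Gaps: 2, 5, 2, 5, 2 days — not constant, but cyclic with period 2.
The events fall on every Wednesday and Friday.
Next Wednesday: July 20, 2022.
Next Friday: July 22, 2022.
Next Wednesday: July 27, 2022.

July 27, 2022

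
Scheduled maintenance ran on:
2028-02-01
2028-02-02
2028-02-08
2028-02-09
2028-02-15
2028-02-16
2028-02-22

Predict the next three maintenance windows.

2028-02-23, 2028-02-29, 2028-03-01

Gaps: 1, 6, 1, 6, 1, 6 days — not constant, but cyclic with period 2.
The events fall on every Tuesday and Wednesday.
Next Wednesday: 2028-02-23.
Next Tuesday: 2028-02-29.
The following Wednesday is 2028-03-01.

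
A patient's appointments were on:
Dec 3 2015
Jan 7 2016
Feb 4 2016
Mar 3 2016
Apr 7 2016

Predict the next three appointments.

May 5 2016, Jun 2 2016, Jul 7 2016

These are Thursdays at 28- or 35-day spacing (35, 28, 28, 35).
The pattern: 1st Thursday of the month.
May 2016 — 1st Thursday is May 5 2016.
1st Thursday of June 2016: Jun 2 2016.
1st Thursday of July 2016: Jul 7 2016.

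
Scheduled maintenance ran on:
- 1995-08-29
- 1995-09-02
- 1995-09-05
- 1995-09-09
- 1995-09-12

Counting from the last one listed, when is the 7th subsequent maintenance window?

Every event lands on a Tuesday or Saturday (gaps cycle 4, 3, 4, 3).
So the schedule is: every Tuesday and Saturday.
Next Saturday: 1995-09-16.
The following Tuesday is 1995-09-19.
Next Saturday: 1995-09-23.
Next Tuesday: 1995-09-26.
The following Saturday is 1995-09-30.
The following Tuesday is 1995-10-03.
Next Saturday: 1995-10-07.

1995-10-07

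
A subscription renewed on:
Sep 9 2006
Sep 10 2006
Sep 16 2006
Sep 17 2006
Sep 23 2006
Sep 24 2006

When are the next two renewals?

Sep 30 2006, Oct 1 2006

Every event lands on a Saturday or Sunday (gaps cycle 1, 6, 1, 6, 1).
So the schedule is: every Saturday and Sunday.
The following Saturday is Sep 30 2006.
Next Sunday: Oct 1 2006.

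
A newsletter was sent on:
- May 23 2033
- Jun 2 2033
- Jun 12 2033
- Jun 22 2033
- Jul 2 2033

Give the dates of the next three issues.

The spacing is 10, 10, 10, 10 days — always 10 days.
Jul 2 2033 + 10 days = Jul 12 2033.
Jul 12 2033 + 10 days = Jul 22 2033.
Jul 22 2033 + 10 days = Aug 1 2033.

Jul 12 2033, Jul 22 2033, Aug 1 2033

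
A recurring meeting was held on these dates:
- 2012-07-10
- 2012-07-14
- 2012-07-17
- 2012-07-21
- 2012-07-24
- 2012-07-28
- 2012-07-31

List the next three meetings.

2012-08-04, 2012-08-07, 2012-08-11

Gaps: 4, 3, 4, 3, 4, 3 days — not constant, but cyclic with period 2.
The events fall on every Tuesday and Saturday.
The following Saturday is 2012-08-04.
Next Tuesday: 2012-08-07.
Next Saturday: 2012-08-11.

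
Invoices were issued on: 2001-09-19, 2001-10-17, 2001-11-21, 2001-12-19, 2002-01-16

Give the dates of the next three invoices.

2002-02-20, 2002-03-20, 2002-04-17

These are Wednesdays at 28- or 35-day spacing (28, 35, 28, 28).
The pattern: 3rd Wednesday of the month.
February 2002 — 3rd Wednesday is 2002-02-20.
3rd Wednesday of March 2002: 2002-03-20.
3rd Wednesday of April 2002: 2002-04-17.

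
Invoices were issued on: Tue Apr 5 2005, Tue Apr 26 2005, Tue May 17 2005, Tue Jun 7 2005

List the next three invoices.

Tue Jun 28 2005, Tue Jul 19 2005, Tue Aug 9 2005

Gaps between consecutive events: 21, 21, 21 days — a constant 21-day interval.
Tue Jun 7 2005 + 21 days = Tue Jun 28 2005.
Tue Jun 28 2005 + 21 days = Tue Jul 19 2005.
Tue Jul 19 2005 + 21 days = Tue Aug 9 2005.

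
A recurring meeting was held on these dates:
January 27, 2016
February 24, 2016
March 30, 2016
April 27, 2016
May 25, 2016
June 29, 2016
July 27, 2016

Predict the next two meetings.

All Wednesdays; the gaps (28, 35, 28, 28, 35, 28) vary with month length.
This is the last Wednesday of each month.
Last Wednesday of August 2016: August 31, 2016.
September 2016 ends with Wednesday September 28, 2016.

August 31, 2016; September 28, 2016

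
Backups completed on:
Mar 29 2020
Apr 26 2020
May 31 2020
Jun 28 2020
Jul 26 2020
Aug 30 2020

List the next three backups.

Sep 27 2020, Oct 25 2020, Nov 29 2020

These are Sundays with 28, 35, 28, 28, 35-day gaps.
Each is the final Sunday of its month — Mar 29 2020 is past the 28th, so '4th Sunday' doesn't fit.
Last Sunday of September 2020: Sep 27 2020.
Last Sunday of October 2020: Oct 25 2020.
Last Sunday of November 2020: Nov 29 2020.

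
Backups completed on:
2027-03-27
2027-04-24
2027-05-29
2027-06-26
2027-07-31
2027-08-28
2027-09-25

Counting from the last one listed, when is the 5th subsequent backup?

2028-02-26

These are Saturdays with 28, 35, 28, 35, 28, 28-day gaps.
Each is the final Saturday of its month — 2027-05-29 is past the 28th, so '4th Saturday' doesn't fit.
October 2027 ends with Saturday 2027-10-30.
November 2027 ends with Saturday 2027-11-27.
December 2027 ends with Saturday 2027-12-25.
January 2028 ends with Saturday 2028-01-29.
February 2028 ends with Saturday 2028-02-26.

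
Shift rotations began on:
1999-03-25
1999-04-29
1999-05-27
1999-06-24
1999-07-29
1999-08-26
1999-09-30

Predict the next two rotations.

These are Thursdays with 35, 28, 28, 35, 28, 35-day gaps.
Each is the final Thursday of its month — 1999-04-29 is past the 28th, so '4th Thursday' doesn't fit.
October 1999 ends with Thursday 1999-10-28.
Last Thursday of November 1999: 1999-11-25.

1999-10-28, 1999-11-25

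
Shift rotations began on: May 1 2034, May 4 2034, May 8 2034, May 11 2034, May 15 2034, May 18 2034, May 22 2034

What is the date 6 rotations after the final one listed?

Jun 12 2034

Every event lands on a Monday or Thursday (gaps cycle 3, 4, 3, 4, 3, 4).
So the schedule is: every Monday and Thursday.
Next Thursday: May 25 2034.
Next Monday: May 29 2034.
Next Thursday: Jun 1 2034.
Next Monday: Jun 5 2034.
Next Thursday: Jun 8 2034.
The following Monday is Jun 12 2034.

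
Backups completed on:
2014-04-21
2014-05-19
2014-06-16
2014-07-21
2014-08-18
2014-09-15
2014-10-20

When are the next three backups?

2014-11-17, 2014-12-15, 2015-01-19

These are Mondays at 28- or 35-day spacing (28, 28, 35, 28, 28, 35).
The pattern: 3rd Monday of the month.
3rd Monday of November 2014: 2014-11-17.
December 2014 — 3rd Monday is 2014-12-15.
January 2015 — 3rd Monday is 2015-01-19.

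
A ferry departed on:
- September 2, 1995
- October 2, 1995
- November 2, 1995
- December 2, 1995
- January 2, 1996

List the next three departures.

February 2, 1996; March 2, 1996; April 2, 1996

Gaps: 30, 31, 30, 31 days — not constant. Every event is on the 2nd of the month.
Pattern: the 2nd of each month.
February 1996: February 2, 1996.
Next: March 1996 → March 2, 1996.
Next: April 1996 → April 2, 1996.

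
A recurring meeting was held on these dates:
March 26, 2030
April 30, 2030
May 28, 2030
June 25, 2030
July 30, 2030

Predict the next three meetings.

All Tuesdays; the gaps (35, 28, 28, 35) vary with month length.
This is the last Tuesday of each month.
August 2030 ends with Tuesday August 27, 2030.
Last Tuesday of September 2030: September 24, 2030.
October 2030 ends with Tuesday October 29, 2030.

August 27, 2030; September 24, 2030; October 29, 2030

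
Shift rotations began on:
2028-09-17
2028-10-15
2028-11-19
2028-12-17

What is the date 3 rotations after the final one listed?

2029-03-18

Gaps: 28, 35, 28 days — a mix of 28 and 35. Every date is a Sunday.
Each is the 3rd Sunday of its month.
January 2029 — 3rd Sunday is 2029-01-21.
February 2029 — 3rd Sunday is 2029-02-18.
March 2029 — 3rd Sunday is 2029-03-18.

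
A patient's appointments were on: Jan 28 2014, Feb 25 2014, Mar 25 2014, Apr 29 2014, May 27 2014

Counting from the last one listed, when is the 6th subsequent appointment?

Nov 25 2014

These are Tuesdays with 28, 28, 35, 28-day gaps.
Each is the final Tuesday of its month — Apr 29 2014 is past the 28th, so '4th Tuesday' doesn't fit.
Last Tuesday of June 2014: Jun 24 2014.
July 2014 ends with Tuesday Jul 29 2014.
Last Tuesday of August 2014: Aug 26 2014.
Last Tuesday of September 2014: Sep 30 2014.
Last Tuesday of October 2014: Oct 28 2014.
Last Tuesday of November 2014: Nov 25 2014.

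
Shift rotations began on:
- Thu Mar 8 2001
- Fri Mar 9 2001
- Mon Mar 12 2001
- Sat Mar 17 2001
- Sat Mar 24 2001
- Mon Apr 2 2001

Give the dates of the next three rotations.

Fri Apr 13 2001, Thu Apr 26 2001, Fri May 11 2001

Intervals are 1, 3, 5, 7, 9 days — an arithmetic progression with common difference 2.
Next gap: 11 days. Mon Apr 2 2001 + 11 days = Fri Apr 13 2001.
Next gap: 13 days. Fri Apr 13 2001 + 13 days = Thu Apr 26 2001.
Next gap: 15 days. Thu Apr 26 2001 + 15 days = Fri May 11 2001.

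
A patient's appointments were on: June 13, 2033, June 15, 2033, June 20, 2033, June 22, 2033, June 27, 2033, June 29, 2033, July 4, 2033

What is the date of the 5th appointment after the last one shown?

The gap pattern 2, 5, 2, 5, 2, 5 repeats every 2 events.
These are the Mondays and Wednesdays of each week.
Next Wednesday: July 6, 2033.
The following Monday is July 11, 2033.
Next Wednesday: July 13, 2033.
Next Monday: July 18, 2033.
Next Wednesday: July 20, 2033.

July 20, 2033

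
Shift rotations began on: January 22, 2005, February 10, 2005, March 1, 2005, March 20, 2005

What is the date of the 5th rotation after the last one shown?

Gaps between consecutive events: 19, 19, 19 days — a constant 19-day interval.
March 20, 2005 + 19 days = April 8, 2005.
April 8, 2005 + 19 days = April 27, 2005.
April 27, 2005 + 19 days = May 16, 2005.
May 16, 2005 + 19 days = June 4, 2005.
June 4, 2005 + 19 days = June 23, 2005.

June 23, 2005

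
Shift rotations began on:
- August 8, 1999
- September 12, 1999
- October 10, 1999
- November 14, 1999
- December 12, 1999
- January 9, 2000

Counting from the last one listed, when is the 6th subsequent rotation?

July 9, 2000

Gaps: 35, 28, 35, 28, 28 days — a mix of 28 and 35. Every date is a Sunday.
Each is the 2nd Sunday of its month.
February 2000 — 2nd Sunday is February 13, 2000.
March 2000 — 2nd Sunday is March 12, 2000.
2nd Sunday of April 2000: April 9, 2000.
May 2000 — 2nd Sunday is May 14, 2000.
June 2000 — 2nd Sunday is June 11, 2000.
July 2000 — 2nd Sunday is July 9, 2000.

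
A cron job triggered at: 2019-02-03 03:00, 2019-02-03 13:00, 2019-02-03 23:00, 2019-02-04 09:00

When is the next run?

Gaps: 10, 10, 10 hours — each event is 10 hours after the previous one.
2019-02-04 09:00 + 10 h = 2019-02-04 19:00.

2019-02-04 19:00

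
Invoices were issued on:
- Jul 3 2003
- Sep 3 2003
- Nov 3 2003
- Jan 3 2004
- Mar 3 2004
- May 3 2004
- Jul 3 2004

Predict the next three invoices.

Each date is the 3rd; the gaps (62, 61, 61, 60, 61, 61) track the month lengths.
The rule is the 3rd of every 2 months.
Next: September 2004 → Sep 3 2004.
November 2004: Nov 3 2004.
Next: January 2005 → Jan 3 2005.

Sep 3 2004, Nov 3 2004, Jan 3 2005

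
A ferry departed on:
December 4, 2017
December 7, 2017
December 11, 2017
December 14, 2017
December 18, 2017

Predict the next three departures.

December 21, 2017; December 25, 2017; December 28, 2017

Every event lands on a Monday or Thursday (gaps cycle 3, 4, 3, 4).
So the schedule is: every Monday and Thursday.
The following Thursday is December 21, 2017.
The following Monday is December 25, 2017.
The following Thursday is December 28, 2017.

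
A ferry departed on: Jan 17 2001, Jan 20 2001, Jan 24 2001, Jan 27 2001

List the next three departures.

Jan 31 2001, Feb 3 2001, Feb 7 2001

Gaps: 3, 4, 3 days — not constant, but cyclic with period 2.
The events fall on every Wednesday and Saturday.
The following Wednesday is Jan 31 2001.
The following Saturday is Feb 3 2001.
The following Wednesday is Feb 7 2001.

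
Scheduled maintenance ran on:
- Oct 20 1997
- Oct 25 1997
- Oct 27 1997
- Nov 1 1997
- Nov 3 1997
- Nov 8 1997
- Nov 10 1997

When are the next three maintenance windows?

Nov 15 1997, Nov 17 1997, Nov 22 1997

Every event lands on a Monday or Saturday (gaps cycle 5, 2, 5, 2, 5, 2).
So the schedule is: every Monday and Saturday.
Next Saturday: Nov 15 1997.
The following Monday is Nov 17 1997.
Next Saturday: Nov 22 1997.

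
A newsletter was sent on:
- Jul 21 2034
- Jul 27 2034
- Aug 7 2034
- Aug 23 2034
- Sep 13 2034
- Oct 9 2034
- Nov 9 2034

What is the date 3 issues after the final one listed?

Intervals are 6, 11, 16, 21, 26, 31 days — an arithmetic progression with common difference 5.
Next gap: 36 days. Nov 9 2034 + 36 days = Dec 15 2034.
Next gap: 41 days. Dec 15 2034 + 41 days = Jan 25 2035.
Next gap: 46 days. Jan 25 2035 + 46 days = Mar 12 2035.

Mar 12 2035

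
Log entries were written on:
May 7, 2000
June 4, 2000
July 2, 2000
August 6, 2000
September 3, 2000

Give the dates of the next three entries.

These are Sundays at 28- or 35-day spacing (28, 28, 35, 28).
The pattern: 1st Sunday of the month.
October 2000 — 1st Sunday is October 1, 2000.
November 2000 — 1st Sunday is November 5, 2000.
1st Sunday of December 2000: December 3, 2000.

October 1, 2000; November 5, 2000; December 3, 2000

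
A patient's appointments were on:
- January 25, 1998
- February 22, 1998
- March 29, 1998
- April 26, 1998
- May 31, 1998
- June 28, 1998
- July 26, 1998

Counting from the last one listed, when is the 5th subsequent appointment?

December 27, 1998

These are Sundays with 28, 35, 28, 35, 28, 28-day gaps.
Each is the final Sunday of its month — March 29, 1998 is past the 28th, so '4th Sunday' doesn't fit.
August 1998 ends with Sunday August 30, 1998.
Last Sunday of September 1998: September 27, 1998.
Last Sunday of October 1998: October 25, 1998.
Last Sunday of November 1998: November 29, 1998.
Last Sunday of December 1998: December 27, 1998.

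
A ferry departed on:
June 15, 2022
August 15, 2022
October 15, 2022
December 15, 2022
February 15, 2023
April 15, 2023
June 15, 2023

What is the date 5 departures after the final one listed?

April 15, 2024

Each date is the 15th; the gaps (61, 61, 61, 62, 59, 61) track the month lengths.
The rule is the 15th of every 2 months.
August 2023: August 15, 2023.
October 2023: October 15, 2023.
December 2023: December 15, 2023.
February 2024: February 15, 2024.
April 2024: April 15, 2024.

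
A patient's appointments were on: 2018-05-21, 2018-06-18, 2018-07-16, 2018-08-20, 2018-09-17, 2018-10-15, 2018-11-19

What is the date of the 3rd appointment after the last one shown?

Gaps: 28, 28, 35, 28, 28, 35 days — a mix of 28 and 35. Every date is a Monday.
Each is the 3rd Monday of its month.
3rd Monday of December 2018: 2018-12-17.
3rd Monday of January 2019: 2019-01-21.
February 2019 — 3rd Monday is 2019-02-18.

2019-02-18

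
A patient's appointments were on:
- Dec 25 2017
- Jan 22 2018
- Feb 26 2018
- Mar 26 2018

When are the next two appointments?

Apr 23 2018, May 28 2018

All dates are Mondays, 28, 35, 28 days apart.
Specifically, the 4th Monday of each month.
April 2018 — 4th Monday is Apr 23 2018.
4th Monday of May 2018: May 28 2018.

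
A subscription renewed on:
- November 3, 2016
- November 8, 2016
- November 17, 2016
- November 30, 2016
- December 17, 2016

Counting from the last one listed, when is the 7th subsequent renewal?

The spacing grows by 4 each time: 5, 9, 13, 17 days.
Next gap: 21 days. December 17, 2016 + 21 days = January 7, 2017.
Next gap: 25 days. January 7, 2017 + 25 days = February 1, 2017.
Next gap: 29 days. February 1, 2017 + 29 days = March 2, 2017.
Next gap: 33 days. March 2, 2017 + 33 days = April 4, 2017.
Next gap: 37 days. April 4, 2017 + 37 days = May 11, 2017.
Next gap: 41 days. May 11, 2017 + 41 days = June 21, 2017.
Next gap: 45 days. June 21, 2017 + 45 days = August 5, 2017.

August 5, 2017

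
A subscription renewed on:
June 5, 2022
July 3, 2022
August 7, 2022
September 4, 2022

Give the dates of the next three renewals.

October 2, 2022; November 6, 2022; December 4, 2022

Gaps: 28, 35, 28 days — a mix of 28 and 35. Every date is a Sunday.
Each is the 1st Sunday of its month.
1st Sunday of October 2022: October 2, 2022.
November 2022 — 1st Sunday is November 6, 2022.
December 2022 — 1st Sunday is December 4, 2022.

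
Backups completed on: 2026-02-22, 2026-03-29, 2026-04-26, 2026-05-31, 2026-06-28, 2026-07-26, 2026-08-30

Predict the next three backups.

These are Sundays with 35, 28, 35, 28, 28, 35-day gaps.
Each is the final Sunday of its month — 2026-03-29 is past the 28th, so '4th Sunday' doesn't fit.
September 2026 ends with Sunday 2026-09-27.
October 2026 ends with Sunday 2026-10-25.
November 2026 ends with Sunday 2026-11-29.

2026-09-27, 2026-10-25, 2026-11-29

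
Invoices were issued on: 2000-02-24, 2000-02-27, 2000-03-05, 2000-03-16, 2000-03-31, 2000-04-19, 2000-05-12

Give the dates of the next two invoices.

The spacing grows by 4 each time: 3, 7, 11, 15, 19, 23 days.
Next gap: 27 days. 2000-05-12 + 27 days = 2000-06-08.
Next gap: 31 days. 2000-06-08 + 31 days = 2000-07-09.

2000-06-08, 2000-07-09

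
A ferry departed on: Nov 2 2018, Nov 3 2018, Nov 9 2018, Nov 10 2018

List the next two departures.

The gap pattern 1, 6, 1 repeats every 2 events.
These are the Fridays and Saturdays of each week.
Next Friday: Nov 16 2018.
The following Saturday is Nov 17 2018.

Nov 16 2018, Nov 17 2018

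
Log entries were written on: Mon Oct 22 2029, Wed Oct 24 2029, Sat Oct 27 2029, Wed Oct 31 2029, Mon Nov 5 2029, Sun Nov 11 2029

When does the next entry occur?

Gaps: 2, 3, 4, 5, 6 days — each gap is 1 larger than the previous one.
Next gap: 7 days. Sun Nov 11 2029 + 7 days = Sun Nov 18 2029.

Sun Nov 18 2029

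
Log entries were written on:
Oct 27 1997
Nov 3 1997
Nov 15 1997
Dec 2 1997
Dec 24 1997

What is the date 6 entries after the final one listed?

Aug 18 1998

Intervals are 7, 12, 17, 22 days — an arithmetic progression with common difference 5.
Next gap: 27 days. Dec 24 1997 + 27 days = Jan 20 1998.
Next gap: 32 days. Jan 20 1998 + 32 days = Feb 21 1998.
Next gap: 37 days. Feb 21 1998 + 37 days = Mar 30 1998.
Next gap: 42 days. Mar 30 1998 + 42 days = May 11 1998.
Next gap: 47 days. May 11 1998 + 47 days = Jun 27 1998.
Next gap: 52 days. Jun 27 1998 + 52 days = Aug 18 1998.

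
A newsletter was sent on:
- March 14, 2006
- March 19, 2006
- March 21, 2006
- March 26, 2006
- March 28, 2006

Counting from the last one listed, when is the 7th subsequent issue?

Every event lands on a Tuesday or Sunday (gaps cycle 5, 2, 5, 2).
So the schedule is: every Tuesday and Sunday.
The following Sunday is April 2, 2006.
The following Tuesday is April 4, 2006.
Next Sunday: April 9, 2006.
The following Tuesday is April 11, 2006.
Next Sunday: April 16, 2006.
Next Tuesday: April 18, 2006.
The following Sunday is April 23, 2006.

April 23, 2006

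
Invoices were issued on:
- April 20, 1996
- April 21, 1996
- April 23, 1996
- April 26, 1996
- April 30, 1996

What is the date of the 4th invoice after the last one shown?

Intervals are 1, 2, 3, 4 days — an arithmetic progression with common difference 1.
Next gap: 5 days. April 30, 1996 + 5 days = May 5, 1996.
Next gap: 6 days. May 5, 1996 + 6 days = May 11, 1996.
Next gap: 7 days. May 11, 1996 + 7 days = May 18, 1996.
Next gap: 8 days. May 18, 1996 + 8 days = May 26, 1996.

May 26, 1996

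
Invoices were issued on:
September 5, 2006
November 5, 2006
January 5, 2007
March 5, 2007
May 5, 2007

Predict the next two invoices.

Gaps: 61, 61, 59, 61 days — not constant. Every event is on the 5th of the month.
Pattern: the 5th of every 2 months.
July 2007: July 5, 2007.
September 2007: September 5, 2007.

July 5, 2007; September 5, 2007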